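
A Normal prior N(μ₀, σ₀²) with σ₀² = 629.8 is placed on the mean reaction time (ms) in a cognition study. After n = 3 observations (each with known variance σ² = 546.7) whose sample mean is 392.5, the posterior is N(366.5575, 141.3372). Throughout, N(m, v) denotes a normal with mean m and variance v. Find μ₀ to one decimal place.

μ₀ = 276.9

The posterior mean is a precision-weighted average: μ_n = (τ₀μ₀ + τ_data·x̄)/(τ₀+τ_data), with τ₀=1/σ₀² and τ_data=n/σ².
Here τ₀ = 1/629.8 = 0.001588 and τ_data = 3/546.7 = 0.005487, so τ_n = 0.007075.
Rearranging for μ₀: μ₀ = (μ_n·τ_n − τ_data·x̄)/τ₀ = (366.5575·0.007075 − 0.005487·392.5) / 0.001588 = 0.439747/0.001588 ≈ 276.9.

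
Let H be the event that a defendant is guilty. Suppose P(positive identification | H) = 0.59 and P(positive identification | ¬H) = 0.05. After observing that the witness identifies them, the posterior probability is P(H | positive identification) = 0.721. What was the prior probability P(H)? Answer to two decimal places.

P(H) = 0.18

In odds form, posterior odds = prior odds × likelihood ratio, so prior odds = posterior odds ÷ LR.
Posterior odds = 0.721/(1−0.721) = 2.5842. LR = 0.59/0.05 = 11.8000.
Prior odds = 2.5842/11.8000 = 0.2190, so P(H) = 0.2190/(1+0.2190) ≈ 0.18.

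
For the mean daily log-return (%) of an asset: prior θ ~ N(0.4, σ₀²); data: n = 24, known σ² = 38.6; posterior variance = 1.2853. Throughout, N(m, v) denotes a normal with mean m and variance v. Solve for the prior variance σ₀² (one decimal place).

For the Normal–Normal model with known σ², precisions add: τ_n = τ₀ + n/σ².
So 1/σ₀² = 1/1.2853 − 24/38.6 = 0.778028 − 0.621762 = 0.156266.
Hence σ₀² = 1/0.156266 ≈ 6.4.

σ₀² = 6.4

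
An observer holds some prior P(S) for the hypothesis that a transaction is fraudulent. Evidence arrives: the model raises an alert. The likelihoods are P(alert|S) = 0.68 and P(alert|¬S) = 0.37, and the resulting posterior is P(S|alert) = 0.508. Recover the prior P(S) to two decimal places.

P(S) = 0.36

In odds form, posterior odds = prior odds × likelihood ratio, so prior odds = posterior odds ÷ LR.
Posterior odds = 0.508/(1−0.508) = 1.0325. LR = 0.68/0.37 = 1.8378.
Prior odds = 1.0325/1.8378 = 0.5618, so P(S) = 0.5618/(1+0.5618) ≈ 0.36.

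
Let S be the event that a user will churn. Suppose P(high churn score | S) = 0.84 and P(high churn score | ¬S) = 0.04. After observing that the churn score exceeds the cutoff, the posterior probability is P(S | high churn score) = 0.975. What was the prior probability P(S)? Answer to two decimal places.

In odds form, posterior odds = prior odds × likelihood ratio, so prior odds = posterior odds ÷ LR.
Posterior odds = 0.975/(1−0.975) = 39.0000. LR = 0.84/0.04 = 21.0000.
Prior odds = 39.0000/21.0000 = 1.8571, so P(S) = 1.8571/(1+1.8571) ≈ 0.65.

P(S) = 0.65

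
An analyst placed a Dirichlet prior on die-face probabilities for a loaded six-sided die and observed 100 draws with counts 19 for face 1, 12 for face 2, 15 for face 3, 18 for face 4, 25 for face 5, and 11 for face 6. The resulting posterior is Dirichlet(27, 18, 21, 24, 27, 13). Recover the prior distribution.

Dirichlet(8, 6, 6, 6, 2, 2)

For a Dirichlet(α) prior with multinomial counts c, the posterior is Dirichlet(α + c) componentwise.
Subtract each count from the matching posterior parameter: 27−19=8, 18−12=6, 21−15=6, 24−18=6, 27−25=2, 13−11=2.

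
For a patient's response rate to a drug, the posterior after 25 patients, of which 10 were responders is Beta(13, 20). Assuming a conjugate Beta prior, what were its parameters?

Beta(3, 5)

Under Beta–binomial conjugacy the posterior parameters are (α+s, β+f).
So α = 13 − 10 = 3 and β = 20 − 15 = 5.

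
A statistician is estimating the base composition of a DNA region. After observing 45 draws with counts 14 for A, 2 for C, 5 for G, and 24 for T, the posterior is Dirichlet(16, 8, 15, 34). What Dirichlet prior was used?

Dirichlet(2, 6, 10, 10)

For a Dirichlet(α) prior with multinomial counts c, the posterior is Dirichlet(α + c) componentwise.
Subtract each count from the matching posterior parameter: 16−14=2, 8−2=6, 15−5=10, 34−24=10.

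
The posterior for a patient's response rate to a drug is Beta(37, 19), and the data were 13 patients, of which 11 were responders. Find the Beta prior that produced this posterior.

Beta(26, 17)

A Beta(a, b) prior with s successes and f failures in binomial data gives a Beta(a+s, b+f) posterior.
So a = 37 − 11 = 26 and b = 19 − 2 = 17.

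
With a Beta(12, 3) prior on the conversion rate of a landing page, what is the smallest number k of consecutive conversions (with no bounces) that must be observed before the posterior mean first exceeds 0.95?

After k conversions and 0 bounces the posterior is Beta(12+k, 3), with mean (12+k)/(12+3+k).
Set (12+k)/(15+k) > 0.95 and solve: k > (0.95·15 − 12)/(1 − 0.95) = 45.000.
The smallest integer exceeding 45.000 is 46, and checking k=46: (58)/(61) = 0.9508 > 0.95.

k = 46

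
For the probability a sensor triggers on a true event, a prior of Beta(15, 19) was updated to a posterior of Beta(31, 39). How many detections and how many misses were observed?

16 detections and 20 misses

Beta is conjugate to the binomial likelihood: posterior = Beta(a+s, b+f).
Match parameters: s=31−15=16, f=39−19=20.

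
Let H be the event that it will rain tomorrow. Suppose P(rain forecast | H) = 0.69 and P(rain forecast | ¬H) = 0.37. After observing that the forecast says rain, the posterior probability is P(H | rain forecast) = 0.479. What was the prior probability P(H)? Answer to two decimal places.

P(H) = 0.33

Bayes' rule in odds form gives O(H|E) = O(H)·[P(E|H)/P(E|¬H)], hence O(H) = O(H|E)/LR.
Posterior odds = 0.479/(1−0.479) = 0.9194. LR = 0.69/0.37 = 1.8649.
Prior odds = 0.9194/1.8649 = 0.4930, so P(H) = 0.4930/(1+0.4930) ≈ 0.33.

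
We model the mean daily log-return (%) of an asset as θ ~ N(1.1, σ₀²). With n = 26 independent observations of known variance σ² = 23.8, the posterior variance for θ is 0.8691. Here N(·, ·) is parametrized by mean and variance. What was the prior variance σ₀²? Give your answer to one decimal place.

For the Normal–Normal model with known σ², precisions add: τ_n = τ₀ + n/σ².
So 1/σ₀² = 1/0.8691 − 26/23.8 = 1.150616 − 1.092437 = 0.058179.
Hence σ₀² = 1/0.058179 ≈ 17.2.

σ₀² = 17.2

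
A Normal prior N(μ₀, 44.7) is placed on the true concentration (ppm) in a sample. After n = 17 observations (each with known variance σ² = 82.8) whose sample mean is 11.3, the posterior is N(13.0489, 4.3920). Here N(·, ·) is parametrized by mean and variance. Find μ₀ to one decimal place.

μ₀ = 29.1

With known observation variance, the Normal–Normal posterior has precision τ_n = τ₀ + n/σ² and mean μ_n = (τ₀μ₀ + (n/σ²)x̄)/τ_n.
Here τ₀ = 1/44.7 = 0.022371 and τ_data = 17/82.8 = 0.205314, so τ_n = 0.227685.
Rearranging for μ₀: μ₀ = (μ_n·τ_n − τ_data·x̄)/τ₀ = (13.0489·0.227685 − 0.205314·11.3) / 0.022371 = 0.650991/0.022371 ≈ 29.1.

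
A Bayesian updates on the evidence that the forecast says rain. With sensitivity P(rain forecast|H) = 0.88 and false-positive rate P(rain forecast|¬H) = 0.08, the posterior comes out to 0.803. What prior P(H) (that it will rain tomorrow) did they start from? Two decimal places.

In odds form, posterior odds = prior odds × likelihood ratio, so prior odds = posterior odds ÷ LR.
Posterior odds = 0.803/(1−0.803) = 4.0761. LR = 0.88/0.08 = 11.0000.
Prior odds = 4.0761/11.0000 = 0.3706, so P(H) = 0.3706/(1+0.3706) ≈ 0.27.

P(H) = 0.27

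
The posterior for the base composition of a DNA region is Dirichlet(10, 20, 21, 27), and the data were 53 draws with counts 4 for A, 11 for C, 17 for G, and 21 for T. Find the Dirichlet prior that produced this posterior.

For a Dirichlet(α) prior with multinomial counts c, the posterior is Dirichlet(α + c) componentwise.
Subtract each count from the matching posterior parameter: 10−4=6, 20−11=9, 21−17=4, 27−21=6.

Dirichlet(6, 9, 4, 6)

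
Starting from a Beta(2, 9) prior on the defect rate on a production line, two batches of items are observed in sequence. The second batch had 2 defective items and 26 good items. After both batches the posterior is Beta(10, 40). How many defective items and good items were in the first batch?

6 defective items and 5 good items

Sequential conjugate updates are equivalent to a single update on the pooled data, so total successes = posterior α − prior α and total failures = posterior β − prior β.
Total across both batches: 10−2=8 defective items, 40−9=31 good items.
Subtract the second batch: 8−2=6 defective items and 31−26=5 good items.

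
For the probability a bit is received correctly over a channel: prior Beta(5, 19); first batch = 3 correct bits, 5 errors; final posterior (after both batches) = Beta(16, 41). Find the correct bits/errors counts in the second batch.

8 correct bits and 17 errors

Sequential conjugate updates are equivalent to a single update on the pooled data, so total successes = posterior α − prior α and total failures = posterior β − prior β.
Total across both batches: 16−5=11 correct bits, 41−19=22 errors.
Subtract the first batch: 11−3=8 correct bits and 22−5=17 errors.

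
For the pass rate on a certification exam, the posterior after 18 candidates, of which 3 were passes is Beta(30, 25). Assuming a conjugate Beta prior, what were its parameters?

A Beta(α, β) prior with s successes and f failures in binomial data gives a Beta(α+s, β+f) posterior.
So α = 30 − 3 = 27 and β = 25 − 15 = 10.

Beta(27, 10)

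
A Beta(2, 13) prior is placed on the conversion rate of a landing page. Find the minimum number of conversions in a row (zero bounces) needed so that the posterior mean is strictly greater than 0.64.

After k conversions and 0 bounces the posterior is Beta(2+k, 13), with mean (2+k)/(2+13+k).
Set (2+k)/(15+k) > 0.64 and solve: k > (0.64·15 − 2)/(1 − 0.64) = 21.111.
The smallest integer exceeding 21.111 is 22, and checking k=22: (24)/(37) = 0.6486 > 0.64.

k = 22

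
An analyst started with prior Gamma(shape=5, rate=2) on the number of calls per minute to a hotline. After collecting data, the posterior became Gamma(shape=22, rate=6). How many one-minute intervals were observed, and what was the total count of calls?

Gamma–Poisson conjugacy: posterior shape = α + Σxᵢ, posterior rate = β + n.
Matching: Σxᵢ = 22 − 5 = 17 and n = 6 − 2 = 4.

n = 4 one-minute intervals with total 17 calls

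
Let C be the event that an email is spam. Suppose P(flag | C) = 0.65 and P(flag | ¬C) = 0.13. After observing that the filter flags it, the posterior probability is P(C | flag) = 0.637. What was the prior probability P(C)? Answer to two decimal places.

P(C) = 0.26

In odds form, posterior odds = prior odds × likelihood ratio, so prior odds = posterior odds ÷ LR.
Posterior odds = 0.637/(1−0.637) = 1.7548. LR = 0.65/0.13 = 5.0000.
Prior odds = 1.7548/5.0000 = 0.3510, so P(C) = 0.3510/(1+0.3510) ≈ 0.26.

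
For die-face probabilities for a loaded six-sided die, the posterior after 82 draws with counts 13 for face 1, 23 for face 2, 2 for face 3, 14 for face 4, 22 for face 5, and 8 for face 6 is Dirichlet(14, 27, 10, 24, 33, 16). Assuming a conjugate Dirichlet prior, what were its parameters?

Dirichlet(1, 4, 8, 10, 11, 8)

For a Dirichlet(α) prior with multinomial counts c, the posterior is Dirichlet(α + c) componentwise.
Subtract each count from the matching posterior parameter: 14−13=1, 27−23=4, 10−2=8, 24−14=10, 33−22=11, 16−8=8.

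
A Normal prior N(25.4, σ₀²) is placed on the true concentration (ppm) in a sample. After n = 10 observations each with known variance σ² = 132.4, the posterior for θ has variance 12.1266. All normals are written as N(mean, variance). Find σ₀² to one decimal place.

σ₀² = 144.2

Posterior precision equals prior precision plus data precision: 1/σ_n² = 1/σ₀² + n/σ².
So 1/σ₀² = 1/12.1266 − 10/132.4 = 0.082463 − 0.075529 = 0.006934.
Hence σ₀² = 1/0.006934 ≈ 144.2.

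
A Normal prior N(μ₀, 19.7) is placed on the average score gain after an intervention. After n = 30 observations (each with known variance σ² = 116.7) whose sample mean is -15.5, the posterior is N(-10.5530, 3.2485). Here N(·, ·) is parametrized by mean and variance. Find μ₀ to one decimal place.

μ₀ = 14.5

The posterior mean is a precision-weighted average: μ_n = (τ₀μ₀ + τ_data·x̄)/(τ₀+τ_data), with τ₀=1/σ₀² and τ_data=n/σ².
Here τ₀ = 1/19.7 = 0.050761 and τ_data = 30/116.7 = 0.257069, so τ_n = 0.307830.
Rearranging for μ₀: μ₀ = (μ_n·τ_n − τ_data·x̄)/τ₀ = (-10.5530·0.307830 − 0.257069·-15.5) / 0.050761 = 0.736040/0.050761 ≈ 14.5.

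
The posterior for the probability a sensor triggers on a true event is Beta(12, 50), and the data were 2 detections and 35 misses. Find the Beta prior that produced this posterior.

Beta(10, 15)

A Beta(a, b) prior with s successes and f failures in binomial data gives a Beta(a+s, b+f) posterior.
Subtract the data counts: 12−2=10, 50−35=15.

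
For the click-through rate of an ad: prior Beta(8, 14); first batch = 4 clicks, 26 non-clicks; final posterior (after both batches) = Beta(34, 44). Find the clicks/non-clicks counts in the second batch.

Because Beta–binomial updating is additive in the counts, the combined data contributed (α_post−α_prior, β_post−β_prior) successes and failures.
Total across both batches: 34−8=26 clicks, 44−14=30 non-clicks.
Subtract the first batch: 26−4=22 clicks and 30−26=4 non-clicks.

22 clicks and 4 non-clicks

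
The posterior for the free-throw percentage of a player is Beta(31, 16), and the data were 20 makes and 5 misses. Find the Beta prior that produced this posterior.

Beta(11, 11)

A Beta(α, β) prior with s successes and f failures in binomial data gives a Beta(α+s, β+f) posterior.
So α = 31 − 20 = 11 and β = 16 − 5 = 11.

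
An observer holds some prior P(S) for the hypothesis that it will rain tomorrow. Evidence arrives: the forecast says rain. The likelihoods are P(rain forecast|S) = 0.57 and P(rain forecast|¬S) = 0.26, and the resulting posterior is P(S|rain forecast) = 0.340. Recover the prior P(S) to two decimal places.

P(S) = 0.19

In odds form, posterior odds = prior odds × likelihood ratio, so prior odds = posterior odds ÷ LR.
Posterior odds = 0.340/(1−0.340) = 0.5152. LR = 0.57/0.26 = 2.1923.
Prior odds = 0.5152/2.1923 = 0.2350, so P(S) = 0.2350/(1+0.2350) ≈ 0.19.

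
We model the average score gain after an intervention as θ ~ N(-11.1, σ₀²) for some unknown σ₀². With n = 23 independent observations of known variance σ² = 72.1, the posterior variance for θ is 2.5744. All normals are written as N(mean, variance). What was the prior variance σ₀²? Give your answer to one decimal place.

σ₀² = 14.4

For the Normal–Normal model with known σ², precisions add: τ_n = τ₀ + n/σ².
So 1/σ₀² = 1/2.5744 − 23/72.1 = 0.388440 − 0.319001 = 0.069439.
Hence σ₀² = 1/0.069439 ≈ 14.4.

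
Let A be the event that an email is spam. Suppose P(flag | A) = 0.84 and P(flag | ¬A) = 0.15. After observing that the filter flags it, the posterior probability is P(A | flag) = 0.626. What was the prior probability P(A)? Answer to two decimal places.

In odds form, posterior odds = prior odds × likelihood ratio, so prior odds = posterior odds ÷ LR.
Posterior odds = 0.626/(1−0.626) = 1.6738. LR = 0.84/0.15 = 5.6000.
Prior odds = 1.6738/5.6000 = 0.2989, so P(A) = 0.2989/(1+0.2989) ≈ 0.23.

P(A) = 0.23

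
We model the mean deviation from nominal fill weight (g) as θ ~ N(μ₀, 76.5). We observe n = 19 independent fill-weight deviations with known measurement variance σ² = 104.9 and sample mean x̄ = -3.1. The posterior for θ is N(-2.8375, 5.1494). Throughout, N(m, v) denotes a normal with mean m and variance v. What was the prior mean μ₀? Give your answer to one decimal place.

μ₀ = 0.8

The posterior mean is a precision-weighted average: μ_n = (τ₀μ₀ + τ_data·x̄)/(τ₀+τ_data), with τ₀=1/σ₀² and τ_data=n/σ².
Here τ₀ = 1/76.5 = 0.013072 and τ_data = 19/104.9 = 0.181125, so τ_n = 0.194197.
Rearranging for μ₀: μ₀ = (μ_n·τ_n − τ_data·x̄)/τ₀ = (-2.8375·0.194197 − 0.181125·-3.1) / 0.013072 = 0.010454/0.013072 ≈ 0.8.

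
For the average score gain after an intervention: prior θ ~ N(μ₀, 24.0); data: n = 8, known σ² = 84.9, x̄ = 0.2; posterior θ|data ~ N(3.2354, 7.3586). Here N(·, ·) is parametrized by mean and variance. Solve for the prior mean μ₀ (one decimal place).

The posterior mean is a precision-weighted average: μ_n = (τ₀μ₀ + τ_data·x̄)/(τ₀+τ_data), with τ₀=1/σ₀² and τ_data=n/σ².
Here τ₀ = 1/24.0 = 0.041667 and τ_data = 8/84.9 = 0.094229, so τ_n = 0.135896.
Rearranging for μ₀: μ₀ = (μ_n·τ_n − τ_data·x̄)/τ₀ = (3.2354·0.135896 − 0.094229·0.2) / 0.041667 = 0.420832/0.041667 ≈ 10.1.

μ₀ = 10.1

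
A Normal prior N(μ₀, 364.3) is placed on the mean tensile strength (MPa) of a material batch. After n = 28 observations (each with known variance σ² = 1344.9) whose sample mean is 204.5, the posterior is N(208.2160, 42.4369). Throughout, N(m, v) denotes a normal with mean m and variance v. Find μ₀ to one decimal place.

With known observation variance, the Normal–Normal posterior has precision τ_n = τ₀ + n/σ² and mean μ_n = (τ₀μ₀ + (n/σ²)x̄)/τ_n.
Here τ₀ = 1/364.3 = 0.002745 and τ_data = 28/1344.9 = 0.020819, so τ_n = 0.023564.
Rearranging for μ₀: μ₀ = (μ_n·τ_n − τ_data·x̄)/τ₀ = (208.2160·0.023564 − 0.020819·204.5) / 0.002745 = 0.648916/0.002745 ≈ 236.4.

μ₀ = 236.4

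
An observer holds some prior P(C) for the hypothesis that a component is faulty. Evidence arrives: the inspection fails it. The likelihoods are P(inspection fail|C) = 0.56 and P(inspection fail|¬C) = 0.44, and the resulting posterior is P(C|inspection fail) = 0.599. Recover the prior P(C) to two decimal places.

In odds form, posterior odds = prior odds × likelihood ratio, so prior odds = posterior odds ÷ LR.
Posterior odds = 0.599/(1−0.599) = 1.4938. LR = 0.56/0.44 = 1.2727.
Prior odds = 1.4938/1.2727 = 1.1737, so P(C) = 1.1737/(1+1.1737) ≈ 0.54.

P(C) = 0.54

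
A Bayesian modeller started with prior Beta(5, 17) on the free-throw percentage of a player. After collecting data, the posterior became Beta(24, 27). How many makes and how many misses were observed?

19 makes and 10 misses

Under Beta–binomial conjugacy the posterior parameters are (a+s, b+f).
So s = 24 − 5 = 19 and f = 27 − 17 = 10.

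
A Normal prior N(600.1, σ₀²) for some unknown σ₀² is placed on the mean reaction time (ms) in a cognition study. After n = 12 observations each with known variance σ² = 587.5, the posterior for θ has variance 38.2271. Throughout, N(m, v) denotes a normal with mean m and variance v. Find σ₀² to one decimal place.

For the Normal–Normal model with known σ², precisions add: τ_n = τ₀ + n/σ².
So 1/σ₀² = 1/38.2271 − 12/587.5 = 0.026159 − 0.020426 = 0.005733.
Hence σ₀² = 1/0.005733 ≈ 174.4.

σ₀² = 174.4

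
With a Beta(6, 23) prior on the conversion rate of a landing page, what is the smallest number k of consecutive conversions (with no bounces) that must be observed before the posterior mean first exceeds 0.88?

k = 163

After k conversions and 0 bounces the posterior is Beta(6+k, 23), with mean (6+k)/(6+23+k).
Set (6+k)/(29+k) > 0.88 and solve: k > (0.88·29 − 6)/(1 − 0.88) = 162.667.
The smallest integer exceeding 162.667 is 163.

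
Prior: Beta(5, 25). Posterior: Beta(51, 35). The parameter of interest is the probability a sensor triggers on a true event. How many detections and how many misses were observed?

46 detections and 10 misses

Beta is conjugate to the binomial likelihood: posterior = Beta(a+s, b+f).
Match parameters: s=51−5=46, f=35−25=10.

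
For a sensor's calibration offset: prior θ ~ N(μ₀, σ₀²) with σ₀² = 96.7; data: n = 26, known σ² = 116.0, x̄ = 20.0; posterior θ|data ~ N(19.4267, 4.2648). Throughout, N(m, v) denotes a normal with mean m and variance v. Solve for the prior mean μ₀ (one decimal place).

With known observation variance, the Normal–Normal posterior has precision τ_n = τ₀ + n/σ² and mean μ_n = (τ₀μ₀ + (n/σ²)x̄)/τ_n.
Here τ₀ = 1/96.7 = 0.010341 and τ_data = 26/116.0 = 0.224138, so τ_n = 0.234479.
Rearranging for μ₀: μ₀ = (μ_n·τ_n − τ_data·x̄)/τ₀ = (19.4267·0.234479 − 0.224138·20.0) / 0.010341 = 0.072393/0.010341 ≈ 7.0.

μ₀ = 7.0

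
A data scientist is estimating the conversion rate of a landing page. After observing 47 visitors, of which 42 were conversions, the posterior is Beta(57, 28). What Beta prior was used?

Beta(15, 23)

Under Beta–binomial conjugacy the posterior parameters are (α+s, β+f).
So α = 57 − 42 = 15 and β = 28 − 5 = 23.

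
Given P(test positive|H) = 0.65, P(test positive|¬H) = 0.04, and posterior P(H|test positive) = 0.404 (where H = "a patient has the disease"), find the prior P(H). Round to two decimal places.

Bayes' rule in odds form gives O(H|E) = O(H)·[P(E|H)/P(E|¬H)], hence O(H) = O(H|E)/LR.
Posterior odds = 0.404/(1−0.404) = 0.6779. LR = 0.65/0.04 = 16.2500.
Prior odds = 0.6779/16.2500 = 0.0417, so P(H) = 0.0417/(1+0.0417) ≈ 0.04.

P(H) = 0.04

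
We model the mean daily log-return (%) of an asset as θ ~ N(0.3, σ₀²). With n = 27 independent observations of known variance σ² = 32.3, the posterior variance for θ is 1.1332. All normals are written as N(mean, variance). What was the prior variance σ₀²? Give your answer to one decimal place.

σ₀² = 21.5

Posterior precision equals prior precision plus data precision: 1/σ_n² = 1/σ₀² + n/σ².
So 1/σ₀² = 1/1.1332 − 27/32.3 = 0.882457 − 0.835913 = 0.046544.
Hence σ₀² = 1/0.046544 ≈ 21.5.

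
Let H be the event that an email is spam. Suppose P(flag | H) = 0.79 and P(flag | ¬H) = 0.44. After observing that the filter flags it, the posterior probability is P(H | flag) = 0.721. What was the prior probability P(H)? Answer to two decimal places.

P(H) = 0.59

Bayes' rule in odds form gives O(H|E) = O(H)·[P(E|H)/P(E|¬H)], hence O(H) = O(H|E)/LR.
Posterior odds = 0.721/(1−0.721) = 2.5842. LR = 0.79/0.44 = 1.7955.
Prior odds = 2.5842/1.7955 = 1.4393, so P(H) = 1.4393/(1+1.4393) ≈ 0.59.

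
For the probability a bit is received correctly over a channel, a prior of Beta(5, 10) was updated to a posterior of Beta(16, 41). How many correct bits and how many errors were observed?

Under Beta–binomial conjugacy the posterior parameters are (a+s, b+f).
Match parameters: s=16−5=11, f=41−10=31.

11 correct bits and 31 errors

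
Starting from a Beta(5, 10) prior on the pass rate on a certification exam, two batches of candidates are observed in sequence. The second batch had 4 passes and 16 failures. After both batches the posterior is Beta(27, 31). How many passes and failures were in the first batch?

Because Beta–binomial updating is additive in the counts, the combined data contributed (α_post−α_prior, β_post−β_prior) successes and failures.
Total across both batches: 27−5=22 passes, 31−10=21 failures.
Subtract the second batch: 22−4=18 passes and 21−16=5 failures.

18 passes and 5 failures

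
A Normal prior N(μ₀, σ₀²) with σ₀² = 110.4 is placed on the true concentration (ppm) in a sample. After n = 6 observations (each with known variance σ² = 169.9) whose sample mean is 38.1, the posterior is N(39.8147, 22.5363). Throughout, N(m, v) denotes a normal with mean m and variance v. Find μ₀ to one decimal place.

The posterior mean is a precision-weighted average: μ_n = (τ₀μ₀ + τ_data·x̄)/(τ₀+τ_data), with τ₀=1/σ₀² and τ_data=n/σ².
Here τ₀ = 1/110.4 = 0.009058 and τ_data = 6/169.9 = 0.035315, so τ_n = 0.044373.
Rearranging for μ₀: μ₀ = (μ_n·τ_n − τ_data·x̄)/τ₀ = (39.8147·0.044373 − 0.035315·38.1) / 0.009058 = 0.421196/0.009058 ≈ 46.5.

μ₀ = 46.5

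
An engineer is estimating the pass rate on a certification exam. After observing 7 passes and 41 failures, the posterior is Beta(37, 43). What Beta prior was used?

Beta(30, 2)

A Beta(a, b) prior with s successes and f failures in binomial data gives a Beta(a+s, b+f) posterior.
Subtract the data counts: 37−7=30, 43−41=2.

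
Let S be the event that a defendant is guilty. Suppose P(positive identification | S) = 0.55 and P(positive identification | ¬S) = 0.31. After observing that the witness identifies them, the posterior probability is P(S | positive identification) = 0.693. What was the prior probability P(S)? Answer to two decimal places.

In odds form, posterior odds = prior odds × likelihood ratio, so prior odds = posterior odds ÷ LR.
Posterior odds = 0.693/(1−0.693) = 2.2573. LR = 0.55/0.31 = 1.7742.
Prior odds = 2.2573/1.7742 = 1.2723, so P(S) = 1.2723/(1+1.2723) ≈ 0.56.

P(S) = 0.56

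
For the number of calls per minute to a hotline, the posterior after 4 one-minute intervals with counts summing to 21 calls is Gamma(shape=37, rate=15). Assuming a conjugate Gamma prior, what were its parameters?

Gamma(shape=16, rate=11)

Gamma–Poisson conjugacy: posterior shape = α + Σxᵢ, posterior rate = β + n.
So α = 37 − 21 = 16 and β = 15 − 4 = 11.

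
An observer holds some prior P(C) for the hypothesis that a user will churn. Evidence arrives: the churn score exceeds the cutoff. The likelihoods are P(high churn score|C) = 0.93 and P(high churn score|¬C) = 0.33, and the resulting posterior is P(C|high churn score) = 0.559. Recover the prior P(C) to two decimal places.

P(C) = 0.31

Bayes' rule in odds form gives O(C|E) = O(C)·[P(E|C)/P(E|¬C)], hence O(C) = O(C|E)/LR.
Posterior odds = 0.559/(1−0.559) = 1.2676. LR = 0.93/0.33 = 2.8182.
Prior odds = 1.2676/2.8182 = 0.4498, so P(C) = 0.4498/(1+0.4498) ≈ 0.31.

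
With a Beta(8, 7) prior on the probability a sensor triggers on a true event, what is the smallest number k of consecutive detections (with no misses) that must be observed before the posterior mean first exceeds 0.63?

After k detections and 0 misses the posterior is Beta(8+k, 7), with mean (8+k)/(8+7+k).
Set (8+k)/(15+k) > 0.63 and solve: k > (0.63·15 − 8)/(1 − 0.63) = 3.919.
The smallest integer exceeding 3.919 is 4, and checking k=4: (12)/(19) = 0.6316 > 0.63.

k = 4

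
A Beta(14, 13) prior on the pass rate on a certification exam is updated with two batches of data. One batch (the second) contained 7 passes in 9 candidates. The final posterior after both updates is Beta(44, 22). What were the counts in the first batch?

Because Beta–binomial updating is additive in the counts, the combined data contributed (α_post−α_prior, β_post−β_prior) successes and failures.
Total across both batches: 44−14=30 passes, 22−13=9 failures.
Subtract the second batch: 30−7=23 passes and 9−2=7 failures.

23 passes and 7 failures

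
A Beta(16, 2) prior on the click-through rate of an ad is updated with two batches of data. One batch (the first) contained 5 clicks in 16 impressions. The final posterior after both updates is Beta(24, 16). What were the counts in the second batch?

3 clicks and 3 non-clicks

Sequential conjugate updates are equivalent to a single update on the pooled data, so total successes = posterior α − prior α and total failures = posterior β − prior β.
Total across both batches: 24−16=8 clicks, 16−2=14 non-clicks.
Subtract the first batch: 8−5=3 clicks and 14−11=3 non-clicks.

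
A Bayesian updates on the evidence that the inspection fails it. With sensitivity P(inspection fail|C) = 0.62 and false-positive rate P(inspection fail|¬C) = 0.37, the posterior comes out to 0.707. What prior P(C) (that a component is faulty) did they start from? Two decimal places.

Bayes' rule in odds form gives O(C|E) = O(C)·[P(E|C)/P(E|¬C)], hence O(C) = O(C|E)/LR.
Posterior odds = 0.707/(1−0.707) = 2.4130. LR = 0.62/0.37 = 1.6757.
Prior odds = 2.4130/1.6757 = 1.4400, so P(C) = 1.4400/(1+1.4400) ≈ 0.59.

P(C) = 0.59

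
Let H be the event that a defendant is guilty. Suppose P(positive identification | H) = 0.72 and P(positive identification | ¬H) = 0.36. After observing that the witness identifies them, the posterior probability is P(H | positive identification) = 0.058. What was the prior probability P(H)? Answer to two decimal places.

P(H) = 0.03

In odds form, posterior odds = prior odds × likelihood ratio, so prior odds = posterior odds ÷ LR.
Posterior odds = 0.058/(1−0.058) = 0.0616. LR = 0.72/0.36 = 2.0000.
Prior odds = 0.0616/2.0000 = 0.0308, so P(H) = 0.0308/(1+0.0308) ≈ 0.03.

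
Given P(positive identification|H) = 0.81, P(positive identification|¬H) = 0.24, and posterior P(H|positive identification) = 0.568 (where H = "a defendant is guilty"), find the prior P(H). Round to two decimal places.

P(H) = 0.28

Bayes' rule in odds form gives O(H|E) = O(H)·[P(E|H)/P(E|¬H)], hence O(H) = O(H|E)/LR.
Posterior odds = 0.568/(1−0.568) = 1.3148. LR = 0.81/0.24 = 3.3750.
Prior odds = 1.3148/3.3750 = 0.3896, so P(H) = 0.3896/(1+0.3896) ≈ 0.28.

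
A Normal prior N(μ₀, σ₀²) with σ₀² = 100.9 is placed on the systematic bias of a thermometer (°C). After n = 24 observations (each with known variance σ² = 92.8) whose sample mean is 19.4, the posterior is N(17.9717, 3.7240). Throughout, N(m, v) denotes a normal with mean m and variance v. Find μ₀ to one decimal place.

μ₀ = -19.3

The posterior mean is a precision-weighted average: μ_n = (τ₀μ₀ + τ_data·x̄)/(τ₀+τ_data), with τ₀=1/σ₀² and τ_data=n/σ².
Here τ₀ = 1/100.9 = 0.009911 and τ_data = 24/92.8 = 0.258621, so τ_n = 0.268532.
Rearranging for μ₀: μ₀ = (μ_n·τ_n − τ_data·x̄)/τ₀ = (17.9717·0.268532 − 0.258621·19.4) / 0.009911 = -0.191271/0.009911 ≈ -19.3.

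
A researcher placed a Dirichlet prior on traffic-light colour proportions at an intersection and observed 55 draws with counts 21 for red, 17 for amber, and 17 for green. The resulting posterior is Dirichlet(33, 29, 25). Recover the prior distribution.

Dirichlet(12, 12, 8)

For a Dirichlet(α) prior with multinomial counts c, the posterior is Dirichlet(α + c) componentwise.
Subtract each count from the matching posterior parameter: 33−21=12, 29−17=12, 25−17=8.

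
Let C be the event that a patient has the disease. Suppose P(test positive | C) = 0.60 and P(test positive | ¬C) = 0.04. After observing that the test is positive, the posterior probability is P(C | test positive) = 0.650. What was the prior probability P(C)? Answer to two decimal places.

P(C) = 0.11

In odds form, posterior odds = prior odds × likelihood ratio, so prior odds = posterior odds ÷ LR.
Posterior odds = 0.650/(1−0.650) = 1.8571. LR = 0.60/0.04 = 15.0000.
Prior odds = 1.8571/15.0000 = 0.1238, so P(C) = 0.1238/(1+0.1238) ≈ 0.11.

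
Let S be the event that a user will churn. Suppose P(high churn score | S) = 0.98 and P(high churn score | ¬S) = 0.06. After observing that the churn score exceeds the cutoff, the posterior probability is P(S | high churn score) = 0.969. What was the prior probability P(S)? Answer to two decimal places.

Bayes' rule in odds form gives O(S|E) = O(S)·[P(E|S)/P(E|¬S)], hence O(S) = O(S|E)/LR.
Posterior odds = 0.969/(1−0.969) = 31.2581. LR = 0.98/0.06 = 16.3333.
Prior odds = 31.2581/16.3333 = 1.9138, so P(S) = 1.9138/(1+1.9138) ≈ 0.66.

P(S) = 0.66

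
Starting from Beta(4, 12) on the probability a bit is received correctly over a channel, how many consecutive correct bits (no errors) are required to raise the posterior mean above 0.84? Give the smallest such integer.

After k correct bits and 0 errors the posterior is Beta(4+k, 12), with mean (4+k)/(4+12+k).
Set (4+k)/(16+k) > 0.84 and solve: k > (0.84·16 − 4)/(1 − 0.84) = 59.000.
The smallest integer exceeding 59.000 is 60.

k = 60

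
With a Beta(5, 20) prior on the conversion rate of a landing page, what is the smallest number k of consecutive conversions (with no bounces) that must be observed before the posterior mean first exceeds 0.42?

After k conversions and 0 bounces the posterior is Beta(5+k, 20), with mean (5+k)/(5+20+k).
Set (5+k)/(25+k) > 0.42 and solve: k > (0.42·25 − 5)/(1 − 0.42) = 9.483.
The smallest integer exceeding 9.483 is 10, and checking k=10: (15)/(35) = 0.4286 > 0.42.

k = 10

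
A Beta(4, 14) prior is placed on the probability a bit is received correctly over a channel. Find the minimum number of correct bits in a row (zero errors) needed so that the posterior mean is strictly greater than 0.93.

After k correct bits and 0 errors the posterior is Beta(4+k, 14), with mean (4+k)/(4+14+k).
Set (4+k)/(18+k) > 0.93 and solve: k > (0.93·18 − 4)/(1 − 0.93) = 182.000.
The smallest integer exceeding 182.000 is 183.

k = 183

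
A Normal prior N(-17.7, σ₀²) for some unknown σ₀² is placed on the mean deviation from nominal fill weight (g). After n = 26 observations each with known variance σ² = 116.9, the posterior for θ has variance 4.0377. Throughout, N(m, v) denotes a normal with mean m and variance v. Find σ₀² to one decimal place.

For the Normal–Normal model with known σ², precisions add: τ_n = τ₀ + n/σ².
So 1/σ₀² = 1/4.0377 − 26/116.9 = 0.247666 − 0.222412 = 0.025254.
Hence σ₀² = 1/0.025254 ≈ 39.6.

σ₀² = 39.6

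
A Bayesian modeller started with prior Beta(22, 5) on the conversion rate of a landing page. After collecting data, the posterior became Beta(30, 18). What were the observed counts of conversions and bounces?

Under Beta–binomial conjugacy the posterior parameters are (α+s, β+f).
So s = 30 − 22 = 8 and f = 18 − 5 = 13.

8 conversions and 13 bounces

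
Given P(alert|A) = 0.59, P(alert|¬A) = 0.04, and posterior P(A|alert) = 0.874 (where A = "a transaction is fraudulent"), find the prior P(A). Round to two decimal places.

In odds form, posterior odds = prior odds × likelihood ratio, so prior odds = posterior odds ÷ LR.
Posterior odds = 0.874/(1−0.874) = 6.9365. LR = 0.59/0.04 = 14.7500.
Prior odds = 6.9365/14.7500 = 0.4703, so P(A) = 0.4703/(1+0.4703) ≈ 0.32.

P(A) = 0.32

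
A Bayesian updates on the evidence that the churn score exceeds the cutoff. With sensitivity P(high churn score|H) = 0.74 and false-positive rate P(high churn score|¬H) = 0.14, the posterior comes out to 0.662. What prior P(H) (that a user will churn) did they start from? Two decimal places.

P(H) = 0.27

Bayes' rule in odds form gives O(H|E) = O(H)·[P(E|H)/P(E|¬H)], hence O(H) = O(H|E)/LR.
Posterior odds = 0.662/(1−0.662) = 1.9586. LR = 0.74/0.14 = 5.2857.
Prior odds = 1.9586/5.2857 = 0.3705, so P(H) = 0.3705/(1+0.3705) ≈ 0.27.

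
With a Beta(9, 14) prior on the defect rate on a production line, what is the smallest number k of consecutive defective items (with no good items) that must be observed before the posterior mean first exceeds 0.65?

After k defective items and 0 good items the posterior is Beta(9+k, 14), with mean (9+k)/(9+14+k).
Set (9+k)/(23+k) > 0.65 and solve: k > (0.65·23 − 9)/(1 − 0.65) = 17.000.
The smallest integer exceeding 17.000 is 18, and checking k=18: (27)/(41) = 0.6585 > 0.65.

k = 18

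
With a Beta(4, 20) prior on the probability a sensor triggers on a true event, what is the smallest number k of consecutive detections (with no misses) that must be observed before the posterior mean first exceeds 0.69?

k = 41

After k detections and 0 misses the posterior is Beta(4+k, 20), with mean (4+k)/(4+20+k).
Set (4+k)/(24+k) > 0.69 and solve: k > (0.69·24 − 4)/(1 − 0.69) = 40.516.
The smallest integer exceeding 40.516 is 41.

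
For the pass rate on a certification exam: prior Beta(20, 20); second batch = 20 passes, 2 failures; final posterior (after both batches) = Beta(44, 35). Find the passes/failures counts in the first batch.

4 passes and 13 failures

Because Beta–binomial updating is additive in the counts, the combined data contributed (α_post−α_prior, β_post−β_prior) successes and failures.
Total across both batches: 44−20=24 passes, 35−20=15 failures.
Subtract the second batch: 24−20=4 passes and 15−2=13 failures.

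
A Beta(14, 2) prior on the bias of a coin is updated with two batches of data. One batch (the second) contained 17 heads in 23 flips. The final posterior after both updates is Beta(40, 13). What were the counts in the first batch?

Because Beta–binomial updating is additive in the counts, the combined data contributed (α_post−α_prior, β_post−β_prior) successes and failures.
Total across both batches: 40−14=26 heads, 13−2=11 tails.
Subtract the second batch: 26−17=9 heads and 11−6=5 tails.

9 heads and 5 tails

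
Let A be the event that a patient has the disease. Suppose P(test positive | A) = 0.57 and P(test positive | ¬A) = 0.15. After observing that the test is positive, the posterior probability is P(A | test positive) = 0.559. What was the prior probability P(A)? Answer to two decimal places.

P(A) = 0.25

In odds form, posterior odds = prior odds × likelihood ratio, so prior odds = posterior odds ÷ LR.
Posterior odds = 0.559/(1−0.559) = 1.2676. LR = 0.57/0.15 = 3.8000.
Prior odds = 1.2676/3.8000 = 0.3336, so P(A) = 0.3336/(1+0.3336) ≈ 0.25.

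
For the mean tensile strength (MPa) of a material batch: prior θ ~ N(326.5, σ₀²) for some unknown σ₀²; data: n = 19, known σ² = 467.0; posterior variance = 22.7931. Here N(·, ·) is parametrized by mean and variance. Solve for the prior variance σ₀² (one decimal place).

For the Normal–Normal model with known σ², precisions add: τ_n = τ₀ + n/σ².
So 1/σ₀² = 1/22.7931 − 19/467.0 = 0.043873 − 0.040685 = 0.003188.
Hence σ₀² = 1/0.003188 ≈ 313.7.

σ₀² = 313.7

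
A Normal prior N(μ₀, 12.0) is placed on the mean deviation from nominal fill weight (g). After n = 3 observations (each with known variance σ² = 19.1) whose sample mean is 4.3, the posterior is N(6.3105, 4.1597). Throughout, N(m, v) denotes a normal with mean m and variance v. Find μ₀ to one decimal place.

The posterior mean is a precision-weighted average: μ_n = (τ₀μ₀ + τ_data·x̄)/(τ₀+τ_data), with τ₀=1/σ₀² and τ_data=n/σ².
Here τ₀ = 1/12.0 = 0.083333 and τ_data = 3/19.1 = 0.157068, so τ_n = 0.240401.
Rearranging for μ₀: μ₀ = (μ_n·τ_n − τ_data·x̄)/τ₀ = (6.3105·0.240401 − 0.157068·4.3) / 0.083333 = 0.841658/0.083333 ≈ 10.1.

μ₀ = 10.1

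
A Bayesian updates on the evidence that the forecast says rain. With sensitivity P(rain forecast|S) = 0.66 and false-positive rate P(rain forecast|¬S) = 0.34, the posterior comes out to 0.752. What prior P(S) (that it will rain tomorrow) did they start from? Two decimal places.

In odds form, posterior odds = prior odds × likelihood ratio, so prior odds = posterior odds ÷ LR.
Posterior odds = 0.752/(1−0.752) = 3.0323. LR = 0.66/0.34 = 1.9412.
Prior odds = 3.0323/1.9412 = 1.5621, so P(S) = 1.5621/(1+1.5621) ≈ 0.61.

P(S) = 0.61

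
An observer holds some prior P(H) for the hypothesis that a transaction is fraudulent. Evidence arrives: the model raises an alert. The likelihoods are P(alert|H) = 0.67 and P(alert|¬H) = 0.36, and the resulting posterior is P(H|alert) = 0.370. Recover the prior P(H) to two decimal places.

Bayes' rule in odds form gives O(H|E) = O(H)·[P(E|H)/P(E|¬H)], hence O(H) = O(H|E)/LR.
Posterior odds = 0.370/(1−0.370) = 0.5873. LR = 0.67/0.36 = 1.8611.
Prior odds = 0.5873/1.8611 = 0.3156, so P(H) = 0.3156/(1+0.3156) ≈ 0.24.

P(H) = 0.24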